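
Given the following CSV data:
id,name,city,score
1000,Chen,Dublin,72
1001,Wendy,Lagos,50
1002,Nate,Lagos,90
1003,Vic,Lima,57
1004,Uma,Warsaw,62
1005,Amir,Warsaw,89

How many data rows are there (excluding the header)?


Counting rows (excluding header):
Header: id,name,city,score
Data rows: 6

ANSWER: 6


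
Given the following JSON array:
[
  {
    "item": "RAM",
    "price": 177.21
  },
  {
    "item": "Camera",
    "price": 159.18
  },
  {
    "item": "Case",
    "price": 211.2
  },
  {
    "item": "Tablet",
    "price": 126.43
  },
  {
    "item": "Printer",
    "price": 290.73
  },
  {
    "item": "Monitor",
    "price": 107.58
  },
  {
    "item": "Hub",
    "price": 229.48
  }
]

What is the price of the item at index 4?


Array index 4 -> Printer
price = 290.73

ANSWER: 290.73


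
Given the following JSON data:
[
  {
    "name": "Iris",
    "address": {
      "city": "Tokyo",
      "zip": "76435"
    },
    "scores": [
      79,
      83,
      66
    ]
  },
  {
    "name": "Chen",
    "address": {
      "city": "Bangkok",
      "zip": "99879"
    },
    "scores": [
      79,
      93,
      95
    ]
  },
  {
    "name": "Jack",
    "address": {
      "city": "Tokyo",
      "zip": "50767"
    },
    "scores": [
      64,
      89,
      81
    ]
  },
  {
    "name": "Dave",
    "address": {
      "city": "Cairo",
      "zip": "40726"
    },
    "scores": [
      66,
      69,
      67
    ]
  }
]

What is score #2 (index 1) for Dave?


Path: records[3].scores[1]
Value: 69

ANSWER: 69


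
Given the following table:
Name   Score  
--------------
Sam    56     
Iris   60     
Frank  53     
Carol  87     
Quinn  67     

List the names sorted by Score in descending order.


Sorting by Score (descending):
  Carol: 87
  Quinn: 67
  Iris: 60
  Sam: 56
  Frank: 53


ANSWER: Carol, Quinn, Iris, Sam, Frank


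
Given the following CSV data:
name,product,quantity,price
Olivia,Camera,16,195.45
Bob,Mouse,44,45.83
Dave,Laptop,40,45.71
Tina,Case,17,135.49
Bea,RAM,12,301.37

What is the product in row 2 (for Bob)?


Row 2: Bob
Column 'product' = Mouse

ANSWER: Mouse


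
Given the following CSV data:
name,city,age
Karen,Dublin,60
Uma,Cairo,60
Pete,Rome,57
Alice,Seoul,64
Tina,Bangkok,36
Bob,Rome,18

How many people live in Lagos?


Scanning city column for 'Lagos':
Total matches: 0

ANSWER: 0


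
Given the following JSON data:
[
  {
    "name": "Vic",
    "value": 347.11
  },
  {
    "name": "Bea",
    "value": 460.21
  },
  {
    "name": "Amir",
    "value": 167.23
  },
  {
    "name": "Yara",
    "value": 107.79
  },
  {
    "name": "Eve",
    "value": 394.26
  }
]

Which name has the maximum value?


Comparing values:
  Vic: 347.11
  Bea: 460.21
  Amir: 167.23
  Yara: 107.79
  Eve: 394.26
Maximum: Bea (460.21)

ANSWER: Bea


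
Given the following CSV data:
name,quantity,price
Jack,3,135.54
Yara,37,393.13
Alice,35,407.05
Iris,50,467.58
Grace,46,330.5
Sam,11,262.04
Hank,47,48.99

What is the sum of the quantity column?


Values in 'quantity' column:
  Row 1: 3
  Row 2: 37
  Row 3: 35
  Row 4: 50
  Row 5: 46
  Row 6: 11
  Row 7: 47
Sum = 3 + 37 + 35 + 50 + 46 + 11 + 47 = 229

ANSWER: 229


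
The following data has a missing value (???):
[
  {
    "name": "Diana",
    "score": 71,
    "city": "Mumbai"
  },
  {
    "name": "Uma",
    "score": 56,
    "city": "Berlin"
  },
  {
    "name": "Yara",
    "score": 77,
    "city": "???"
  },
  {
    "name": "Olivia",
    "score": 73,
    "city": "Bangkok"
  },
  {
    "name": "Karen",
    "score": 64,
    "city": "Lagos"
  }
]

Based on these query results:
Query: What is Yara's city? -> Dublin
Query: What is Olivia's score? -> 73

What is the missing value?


The missing value is Yara's city
From query: Yara's city = Dublin

ANSWER: Dublin


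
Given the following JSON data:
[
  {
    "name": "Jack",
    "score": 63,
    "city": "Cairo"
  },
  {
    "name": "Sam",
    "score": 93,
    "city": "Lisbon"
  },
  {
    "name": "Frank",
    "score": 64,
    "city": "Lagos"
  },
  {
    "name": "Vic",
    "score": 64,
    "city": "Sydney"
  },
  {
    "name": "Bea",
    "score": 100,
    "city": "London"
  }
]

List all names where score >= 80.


Filtering records where score >= 80:
  Jack (score=63) -> no
  Sam (score=93) -> YES
  Frank (score=64) -> no
  Vic (score=64) -> no
  Bea (score=100) -> YES


ANSWER: Sam, Bea


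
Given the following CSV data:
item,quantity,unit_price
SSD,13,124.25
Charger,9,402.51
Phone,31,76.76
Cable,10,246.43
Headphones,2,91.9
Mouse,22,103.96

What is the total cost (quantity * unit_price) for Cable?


Row: Cable
quantity = 10
unit_price = 246.43
total = 10 * 246.43 = 2464.3

ANSWER: 2464.3


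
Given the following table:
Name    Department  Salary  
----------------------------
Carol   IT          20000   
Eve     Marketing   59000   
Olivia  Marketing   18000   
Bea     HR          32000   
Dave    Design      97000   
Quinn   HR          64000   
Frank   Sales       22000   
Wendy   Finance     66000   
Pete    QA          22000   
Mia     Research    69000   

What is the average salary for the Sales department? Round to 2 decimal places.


Sales department members:
  Frank: 22000
Sum = 22000
Count = 1
Average = 22000 / 1 = 22000.00

ANSWER: 22000.00


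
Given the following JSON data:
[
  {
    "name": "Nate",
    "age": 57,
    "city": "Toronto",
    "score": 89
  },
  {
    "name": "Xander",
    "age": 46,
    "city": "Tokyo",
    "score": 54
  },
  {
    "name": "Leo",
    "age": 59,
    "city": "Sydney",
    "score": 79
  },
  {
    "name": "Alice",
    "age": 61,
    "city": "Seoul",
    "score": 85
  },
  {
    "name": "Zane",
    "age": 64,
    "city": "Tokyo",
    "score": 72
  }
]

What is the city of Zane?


Looking up record where name = Zane
Record index: 4
Field 'city' = Tokyo

ANSWER: Tokyo


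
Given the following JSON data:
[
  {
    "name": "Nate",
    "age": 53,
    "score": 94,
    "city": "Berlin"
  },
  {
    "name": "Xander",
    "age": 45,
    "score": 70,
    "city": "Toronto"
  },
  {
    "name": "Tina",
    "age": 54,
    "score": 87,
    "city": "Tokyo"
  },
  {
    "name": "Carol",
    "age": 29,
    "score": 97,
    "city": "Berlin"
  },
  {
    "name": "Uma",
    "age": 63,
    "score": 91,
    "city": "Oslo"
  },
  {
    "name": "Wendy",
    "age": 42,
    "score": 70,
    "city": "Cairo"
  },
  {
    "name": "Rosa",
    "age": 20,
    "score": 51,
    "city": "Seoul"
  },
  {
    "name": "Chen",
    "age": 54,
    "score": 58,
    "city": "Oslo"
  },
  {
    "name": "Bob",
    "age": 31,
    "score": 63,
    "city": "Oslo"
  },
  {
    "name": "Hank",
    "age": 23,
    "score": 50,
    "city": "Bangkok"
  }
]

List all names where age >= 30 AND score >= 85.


Checking both conditions:
  Nate (age=53, score=94) -> YES
  Xander (age=45, score=70) -> no
  Tina (age=54, score=87) -> YES
  Carol (age=29, score=97) -> no
  Uma (age=63, score=91) -> YES
  Wendy (age=42, score=70) -> no
  Rosa (age=20, score=51) -> no
  Chen (age=54, score=58) -> no
  Bob (age=31, score=63) -> no
  Hank (age=23, score=50) -> no


ANSWER: Nate, Tina, Uma


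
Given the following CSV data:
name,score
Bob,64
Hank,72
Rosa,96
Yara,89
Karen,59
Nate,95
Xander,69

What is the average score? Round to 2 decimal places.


Scores: 64, 72, 96, 89, 59, 95, 69
Sum = 544
Count = 7
Average = 544 / 7 = 77.71

ANSWER: 77.71


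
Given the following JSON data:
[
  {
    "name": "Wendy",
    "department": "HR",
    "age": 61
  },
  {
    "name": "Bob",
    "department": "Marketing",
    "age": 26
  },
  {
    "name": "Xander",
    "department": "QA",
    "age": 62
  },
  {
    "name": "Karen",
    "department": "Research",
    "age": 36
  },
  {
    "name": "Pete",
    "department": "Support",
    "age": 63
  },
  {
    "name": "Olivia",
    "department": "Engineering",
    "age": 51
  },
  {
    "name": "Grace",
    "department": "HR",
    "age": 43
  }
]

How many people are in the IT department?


Scanning records for department = IT
  No matches found
Count: 0

ANSWER: 0


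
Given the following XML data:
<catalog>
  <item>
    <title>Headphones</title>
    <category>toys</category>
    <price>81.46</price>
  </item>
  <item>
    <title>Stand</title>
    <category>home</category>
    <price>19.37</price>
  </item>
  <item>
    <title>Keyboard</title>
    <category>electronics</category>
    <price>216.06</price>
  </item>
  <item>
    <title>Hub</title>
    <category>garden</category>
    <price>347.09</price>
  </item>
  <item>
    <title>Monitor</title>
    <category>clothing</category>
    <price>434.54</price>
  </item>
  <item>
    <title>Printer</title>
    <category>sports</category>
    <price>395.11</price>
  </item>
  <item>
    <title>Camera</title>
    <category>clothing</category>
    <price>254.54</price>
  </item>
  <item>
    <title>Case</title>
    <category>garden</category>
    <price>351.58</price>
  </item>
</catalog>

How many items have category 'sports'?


Scanning <item> elements for <category>sports</category>:
  Item 6: Printer -> MATCH
Count: 1

ANSWER: 1


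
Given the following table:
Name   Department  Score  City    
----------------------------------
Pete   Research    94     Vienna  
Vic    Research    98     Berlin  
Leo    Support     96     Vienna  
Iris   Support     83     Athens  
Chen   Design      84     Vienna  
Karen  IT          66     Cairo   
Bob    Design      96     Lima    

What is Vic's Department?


Row 2: Vic
Department = Research

ANSWER: Research


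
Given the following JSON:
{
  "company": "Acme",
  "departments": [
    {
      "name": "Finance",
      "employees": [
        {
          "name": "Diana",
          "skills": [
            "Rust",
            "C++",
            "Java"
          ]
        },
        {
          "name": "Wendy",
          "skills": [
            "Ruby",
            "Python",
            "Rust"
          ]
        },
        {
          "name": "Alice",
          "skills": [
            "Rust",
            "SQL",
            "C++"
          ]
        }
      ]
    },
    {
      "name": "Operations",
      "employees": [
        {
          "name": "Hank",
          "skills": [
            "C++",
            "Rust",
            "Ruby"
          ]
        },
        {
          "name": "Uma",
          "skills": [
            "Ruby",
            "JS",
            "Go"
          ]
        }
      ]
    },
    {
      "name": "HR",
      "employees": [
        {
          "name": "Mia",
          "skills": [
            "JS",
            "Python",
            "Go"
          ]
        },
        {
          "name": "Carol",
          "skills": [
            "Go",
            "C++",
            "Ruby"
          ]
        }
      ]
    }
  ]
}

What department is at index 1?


Path: departments[1].name
Value: Operations

ANSWER: Operations


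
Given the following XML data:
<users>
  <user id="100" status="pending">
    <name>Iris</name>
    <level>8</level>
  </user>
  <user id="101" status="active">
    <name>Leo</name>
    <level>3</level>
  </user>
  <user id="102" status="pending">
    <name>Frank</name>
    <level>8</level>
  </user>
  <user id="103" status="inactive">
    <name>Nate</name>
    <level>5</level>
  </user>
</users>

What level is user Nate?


Finding user: Nate
<level>5</level>

ANSWER: 5


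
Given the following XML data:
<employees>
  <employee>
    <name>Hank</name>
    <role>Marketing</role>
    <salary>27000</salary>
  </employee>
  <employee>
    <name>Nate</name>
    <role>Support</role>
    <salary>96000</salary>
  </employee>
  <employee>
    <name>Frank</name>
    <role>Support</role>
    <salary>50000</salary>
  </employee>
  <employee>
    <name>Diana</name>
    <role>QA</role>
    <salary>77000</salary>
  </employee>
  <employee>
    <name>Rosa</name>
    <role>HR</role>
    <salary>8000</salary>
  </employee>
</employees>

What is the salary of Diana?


Searching for <employee> with <name>Diana</name>
Found at position 4
<salary>77000</salary>

ANSWER: 77000


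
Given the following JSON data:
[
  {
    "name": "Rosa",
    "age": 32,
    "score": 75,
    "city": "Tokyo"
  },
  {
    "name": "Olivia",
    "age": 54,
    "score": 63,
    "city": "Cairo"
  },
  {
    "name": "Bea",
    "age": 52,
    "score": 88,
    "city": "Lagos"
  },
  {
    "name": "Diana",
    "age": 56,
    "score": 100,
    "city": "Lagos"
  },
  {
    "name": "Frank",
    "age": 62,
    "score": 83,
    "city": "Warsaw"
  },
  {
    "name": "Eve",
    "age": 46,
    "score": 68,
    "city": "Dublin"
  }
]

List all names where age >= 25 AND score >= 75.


Checking both conditions:
  Rosa (age=32, score=75) -> YES
  Olivia (age=54, score=63) -> no
  Bea (age=52, score=88) -> YES
  Diana (age=56, score=100) -> YES
  Frank (age=62, score=83) -> YES
  Eve (age=46, score=68) -> no


ANSWER: Rosa, Bea, Diana, Frank


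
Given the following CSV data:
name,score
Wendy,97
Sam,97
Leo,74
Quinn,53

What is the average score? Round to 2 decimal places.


Scores: 97, 97, 74, 53
Sum = 321
Count = 4
Average = 321 / 4 = 80.25

ANSWER: 80.25


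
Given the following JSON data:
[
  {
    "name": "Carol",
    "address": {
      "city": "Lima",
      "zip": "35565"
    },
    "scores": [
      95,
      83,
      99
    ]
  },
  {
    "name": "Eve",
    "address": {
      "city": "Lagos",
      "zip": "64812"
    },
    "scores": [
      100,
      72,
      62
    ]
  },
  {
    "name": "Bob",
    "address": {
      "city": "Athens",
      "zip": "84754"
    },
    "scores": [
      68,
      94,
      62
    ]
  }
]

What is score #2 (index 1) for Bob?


Path: records[2].scores[1]
Value: 94

ANSWER: 94


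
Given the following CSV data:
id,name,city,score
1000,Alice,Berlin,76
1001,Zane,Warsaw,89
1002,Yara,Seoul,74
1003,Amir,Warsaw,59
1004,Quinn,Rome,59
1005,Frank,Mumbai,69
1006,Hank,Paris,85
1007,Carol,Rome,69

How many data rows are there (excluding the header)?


Counting rows (excluding header):
Header: id,name,city,score
Data rows: 8

ANSWER: 8


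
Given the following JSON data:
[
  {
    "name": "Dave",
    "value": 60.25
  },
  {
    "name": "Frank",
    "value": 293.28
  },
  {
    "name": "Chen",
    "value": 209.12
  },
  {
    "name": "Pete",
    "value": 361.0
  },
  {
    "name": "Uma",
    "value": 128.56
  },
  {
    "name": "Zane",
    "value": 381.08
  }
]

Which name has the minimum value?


Comparing values:
  Dave: 60.25
  Frank: 293.28
  Chen: 209.12
  Pete: 361.0
  Uma: 128.56
  Zane: 381.08
Minimum: Dave (60.25)

ANSWER: Dave


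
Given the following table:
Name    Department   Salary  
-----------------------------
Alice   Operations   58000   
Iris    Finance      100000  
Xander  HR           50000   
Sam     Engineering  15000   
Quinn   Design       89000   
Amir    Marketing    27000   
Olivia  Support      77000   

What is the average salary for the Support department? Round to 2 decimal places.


Support department members:
  Olivia: 77000
Sum = 77000
Count = 1
Average = 77000 / 1 = 77000.00

ANSWER: 77000.00


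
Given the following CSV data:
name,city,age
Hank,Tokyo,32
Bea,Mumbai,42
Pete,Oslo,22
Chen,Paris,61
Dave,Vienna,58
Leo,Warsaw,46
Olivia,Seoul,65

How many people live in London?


Scanning city column for 'London':
Total matches: 0

ANSWER: 0


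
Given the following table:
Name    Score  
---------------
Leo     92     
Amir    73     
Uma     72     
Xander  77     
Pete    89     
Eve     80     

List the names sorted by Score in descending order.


Sorting by Score (descending):
  Leo: 92
  Pete: 89
  Eve: 80
  Xander: 77
  Amir: 73
  Uma: 72


ANSWER: Leo, Pete, Eve, Xander, Amir, Uma


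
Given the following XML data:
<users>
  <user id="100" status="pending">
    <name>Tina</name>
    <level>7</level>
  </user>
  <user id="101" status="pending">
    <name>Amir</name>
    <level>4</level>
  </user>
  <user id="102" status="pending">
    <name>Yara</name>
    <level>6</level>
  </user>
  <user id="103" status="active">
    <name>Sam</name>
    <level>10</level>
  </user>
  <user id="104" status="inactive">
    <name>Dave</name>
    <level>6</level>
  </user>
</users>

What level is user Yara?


Finding user: Yara
<level>6</level>

ANSWER: 6


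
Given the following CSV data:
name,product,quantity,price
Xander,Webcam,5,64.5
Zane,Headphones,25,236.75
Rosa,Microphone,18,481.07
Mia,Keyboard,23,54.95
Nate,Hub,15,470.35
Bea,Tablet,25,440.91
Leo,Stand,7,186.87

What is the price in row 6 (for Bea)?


Row 6: Bea
Column 'price' = 440.91

ANSWER: 440.91


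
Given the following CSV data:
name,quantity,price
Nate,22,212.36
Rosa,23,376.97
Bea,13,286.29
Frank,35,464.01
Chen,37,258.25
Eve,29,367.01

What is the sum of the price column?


Values in 'price' column:
  Row 1: 212.36
  Row 2: 376.97
  Row 3: 286.29
  Row 4: 464.01
  Row 5: 258.25
  Row 6: 367.01
Sum = 212.36 + 376.97 + 286.29 + 464.01 + 258.25 + 367.01 = 1964.89

ANSWER: 1964.89


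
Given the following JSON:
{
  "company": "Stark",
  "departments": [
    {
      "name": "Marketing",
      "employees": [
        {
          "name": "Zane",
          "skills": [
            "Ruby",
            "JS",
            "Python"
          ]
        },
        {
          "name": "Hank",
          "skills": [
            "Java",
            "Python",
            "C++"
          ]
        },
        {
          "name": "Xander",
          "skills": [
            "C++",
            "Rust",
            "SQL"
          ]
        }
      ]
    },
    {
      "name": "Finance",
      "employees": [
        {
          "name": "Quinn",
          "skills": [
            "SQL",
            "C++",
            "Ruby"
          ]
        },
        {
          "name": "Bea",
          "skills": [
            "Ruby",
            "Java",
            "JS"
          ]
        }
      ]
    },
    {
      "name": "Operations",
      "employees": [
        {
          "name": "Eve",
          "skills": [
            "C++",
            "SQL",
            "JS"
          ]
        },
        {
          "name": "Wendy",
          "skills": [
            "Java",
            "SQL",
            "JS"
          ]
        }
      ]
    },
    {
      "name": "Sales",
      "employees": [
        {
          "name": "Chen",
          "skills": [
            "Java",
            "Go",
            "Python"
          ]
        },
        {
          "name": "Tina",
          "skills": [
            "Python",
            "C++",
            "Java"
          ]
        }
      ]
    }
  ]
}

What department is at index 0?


Path: departments[0].name
Value: Marketing

ANSWER: Marketing


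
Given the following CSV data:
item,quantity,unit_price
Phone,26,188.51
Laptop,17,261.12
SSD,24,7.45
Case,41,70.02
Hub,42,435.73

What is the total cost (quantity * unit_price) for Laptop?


Row: Laptop
quantity = 17
unit_price = 261.12
total = 17 * 261.12 = 4439.04

ANSWER: 4439.04


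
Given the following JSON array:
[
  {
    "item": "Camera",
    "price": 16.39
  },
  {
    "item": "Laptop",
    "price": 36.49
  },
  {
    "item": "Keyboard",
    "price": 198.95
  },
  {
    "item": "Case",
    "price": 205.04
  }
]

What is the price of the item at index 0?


Array index 0 -> Camera
price = 16.39

ANSWER: 16.39


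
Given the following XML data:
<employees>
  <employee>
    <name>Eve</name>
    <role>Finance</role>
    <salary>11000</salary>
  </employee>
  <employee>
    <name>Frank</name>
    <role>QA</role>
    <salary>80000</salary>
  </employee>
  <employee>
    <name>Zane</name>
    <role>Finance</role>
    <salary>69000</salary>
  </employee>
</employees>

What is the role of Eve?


Searching for <employee> with <name>Eve</name>
Found at position 1
<role>Finance</role>

ANSWER: Finance


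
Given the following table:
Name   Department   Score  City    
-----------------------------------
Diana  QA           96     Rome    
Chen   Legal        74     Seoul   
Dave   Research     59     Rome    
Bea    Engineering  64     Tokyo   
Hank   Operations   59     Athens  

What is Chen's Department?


Row 2: Chen
Department = Legal

ANSWER: Legal


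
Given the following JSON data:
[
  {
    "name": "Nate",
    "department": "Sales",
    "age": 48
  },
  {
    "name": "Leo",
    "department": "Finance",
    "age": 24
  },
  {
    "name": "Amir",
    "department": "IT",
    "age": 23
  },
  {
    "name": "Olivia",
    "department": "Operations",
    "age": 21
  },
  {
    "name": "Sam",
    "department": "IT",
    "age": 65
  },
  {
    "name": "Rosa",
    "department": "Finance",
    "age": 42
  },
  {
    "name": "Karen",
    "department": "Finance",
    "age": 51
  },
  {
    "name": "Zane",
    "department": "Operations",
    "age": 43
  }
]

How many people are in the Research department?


Scanning records for department = Research
  No matches found
Count: 0

ANSWER: 0


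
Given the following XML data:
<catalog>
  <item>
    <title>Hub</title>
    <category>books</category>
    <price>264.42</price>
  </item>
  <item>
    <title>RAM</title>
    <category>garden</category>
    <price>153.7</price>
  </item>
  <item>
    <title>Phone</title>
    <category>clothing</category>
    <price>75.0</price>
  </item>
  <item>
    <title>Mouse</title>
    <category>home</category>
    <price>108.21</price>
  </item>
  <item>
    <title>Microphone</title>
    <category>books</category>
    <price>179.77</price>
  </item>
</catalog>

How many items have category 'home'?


Scanning <item> elements for <category>home</category>:
  Item 4: Mouse -> MATCH
Count: 1

ANSWER: 1


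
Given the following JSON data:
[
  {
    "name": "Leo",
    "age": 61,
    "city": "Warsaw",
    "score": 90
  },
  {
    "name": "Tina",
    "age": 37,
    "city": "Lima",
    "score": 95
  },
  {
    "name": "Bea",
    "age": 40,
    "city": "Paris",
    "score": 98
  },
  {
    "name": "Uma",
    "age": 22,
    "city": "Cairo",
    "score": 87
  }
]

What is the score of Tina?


Looking up record where name = Tina
Record index: 1
Field 'score' = 95

ANSWER: 95


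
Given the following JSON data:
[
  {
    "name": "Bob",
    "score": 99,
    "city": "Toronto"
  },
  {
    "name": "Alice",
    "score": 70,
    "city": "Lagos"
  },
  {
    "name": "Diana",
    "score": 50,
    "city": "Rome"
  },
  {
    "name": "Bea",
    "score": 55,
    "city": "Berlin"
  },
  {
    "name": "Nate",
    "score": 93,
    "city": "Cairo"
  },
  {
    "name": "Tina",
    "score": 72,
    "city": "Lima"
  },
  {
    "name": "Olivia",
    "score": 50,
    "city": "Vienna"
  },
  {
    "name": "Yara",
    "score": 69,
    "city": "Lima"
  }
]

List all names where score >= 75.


Filtering records where score >= 75:
  Bob (score=99) -> YES
  Alice (score=70) -> no
  Diana (score=50) -> no
  Bea (score=55) -> no
  Nate (score=93) -> YES
  Tina (score=72) -> no
  Olivia (score=50) -> no
  Yara (score=69) -> no


ANSWER: Bob, Nate


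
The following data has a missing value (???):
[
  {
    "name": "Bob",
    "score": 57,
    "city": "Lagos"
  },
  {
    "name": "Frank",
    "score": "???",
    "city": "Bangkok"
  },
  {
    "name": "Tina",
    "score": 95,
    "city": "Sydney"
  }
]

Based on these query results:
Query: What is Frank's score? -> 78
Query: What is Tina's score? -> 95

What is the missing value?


The missing value is Frank's score
From query: Frank's score = 78

ANSWER: 78


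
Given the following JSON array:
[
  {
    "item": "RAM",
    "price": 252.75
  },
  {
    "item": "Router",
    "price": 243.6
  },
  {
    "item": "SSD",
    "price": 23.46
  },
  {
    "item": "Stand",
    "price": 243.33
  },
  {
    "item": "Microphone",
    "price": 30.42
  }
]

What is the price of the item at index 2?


Array index 2 -> SSD
price = 23.46

ANSWER: 23.46


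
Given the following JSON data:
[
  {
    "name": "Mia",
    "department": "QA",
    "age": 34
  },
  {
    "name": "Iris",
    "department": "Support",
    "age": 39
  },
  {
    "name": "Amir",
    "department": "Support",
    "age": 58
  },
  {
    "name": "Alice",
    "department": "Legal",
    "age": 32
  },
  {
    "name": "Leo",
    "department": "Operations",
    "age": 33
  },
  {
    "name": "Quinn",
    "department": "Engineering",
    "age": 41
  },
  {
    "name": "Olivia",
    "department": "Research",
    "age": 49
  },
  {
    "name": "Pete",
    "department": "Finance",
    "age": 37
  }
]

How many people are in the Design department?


Scanning records for department = Design
  No matches found
Count: 0

ANSWER: 0


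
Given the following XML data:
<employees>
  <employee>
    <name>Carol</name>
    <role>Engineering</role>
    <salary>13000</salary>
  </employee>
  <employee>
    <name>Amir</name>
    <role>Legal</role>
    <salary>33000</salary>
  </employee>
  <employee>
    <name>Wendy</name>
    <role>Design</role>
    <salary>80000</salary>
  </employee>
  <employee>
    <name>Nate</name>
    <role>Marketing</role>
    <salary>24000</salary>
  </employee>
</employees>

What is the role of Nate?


Searching for <employee> with <name>Nate</name>
Found at position 4
<role>Marketing</role>

ANSWER: Marketing


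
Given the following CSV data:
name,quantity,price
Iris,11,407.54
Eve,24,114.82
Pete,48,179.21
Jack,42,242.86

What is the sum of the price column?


Values in 'price' column:
  Row 1: 407.54
  Row 2: 114.82
  Row 3: 179.21
  Row 4: 242.86
Sum = 407.54 + 114.82 + 179.21 + 242.86 = 944.43

ANSWER: 944.43


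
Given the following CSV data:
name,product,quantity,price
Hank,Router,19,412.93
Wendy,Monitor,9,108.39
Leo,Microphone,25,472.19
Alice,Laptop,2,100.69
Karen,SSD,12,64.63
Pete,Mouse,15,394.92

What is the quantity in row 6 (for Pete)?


Row 6: Pete
Column 'quantity' = 15

ANSWER: 15


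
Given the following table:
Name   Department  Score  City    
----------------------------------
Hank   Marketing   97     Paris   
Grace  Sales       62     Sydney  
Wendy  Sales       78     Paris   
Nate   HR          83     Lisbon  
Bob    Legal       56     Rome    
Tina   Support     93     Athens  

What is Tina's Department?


Row 6: Tina
Department = Support

ANSWER: Support


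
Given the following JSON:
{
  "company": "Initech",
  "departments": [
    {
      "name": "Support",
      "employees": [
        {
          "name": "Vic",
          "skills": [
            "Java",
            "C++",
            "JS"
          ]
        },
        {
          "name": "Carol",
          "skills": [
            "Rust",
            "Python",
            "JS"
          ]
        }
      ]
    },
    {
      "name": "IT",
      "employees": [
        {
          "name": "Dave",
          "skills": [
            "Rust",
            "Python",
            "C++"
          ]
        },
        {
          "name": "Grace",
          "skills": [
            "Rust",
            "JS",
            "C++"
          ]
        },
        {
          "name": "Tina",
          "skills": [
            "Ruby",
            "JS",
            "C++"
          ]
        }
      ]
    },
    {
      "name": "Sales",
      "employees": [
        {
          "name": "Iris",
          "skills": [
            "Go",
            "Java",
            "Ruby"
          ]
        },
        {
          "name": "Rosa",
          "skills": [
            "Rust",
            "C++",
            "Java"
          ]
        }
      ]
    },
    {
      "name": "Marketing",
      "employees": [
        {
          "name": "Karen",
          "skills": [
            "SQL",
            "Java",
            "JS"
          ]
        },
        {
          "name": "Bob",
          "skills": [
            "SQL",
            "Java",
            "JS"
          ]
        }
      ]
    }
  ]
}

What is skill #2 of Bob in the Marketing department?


Path: departments[3].employees[1].skills[1]
Value: Java

ANSWER: Java


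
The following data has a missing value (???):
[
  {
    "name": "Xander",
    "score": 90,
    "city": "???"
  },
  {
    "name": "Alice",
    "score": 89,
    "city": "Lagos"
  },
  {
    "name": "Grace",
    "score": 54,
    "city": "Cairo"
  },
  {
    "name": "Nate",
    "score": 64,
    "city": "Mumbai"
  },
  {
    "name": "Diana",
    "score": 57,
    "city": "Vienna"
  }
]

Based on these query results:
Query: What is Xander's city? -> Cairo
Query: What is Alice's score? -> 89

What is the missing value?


The missing value is Xander's city
From query: Xander's city = Cairo

ANSWER: Cairo


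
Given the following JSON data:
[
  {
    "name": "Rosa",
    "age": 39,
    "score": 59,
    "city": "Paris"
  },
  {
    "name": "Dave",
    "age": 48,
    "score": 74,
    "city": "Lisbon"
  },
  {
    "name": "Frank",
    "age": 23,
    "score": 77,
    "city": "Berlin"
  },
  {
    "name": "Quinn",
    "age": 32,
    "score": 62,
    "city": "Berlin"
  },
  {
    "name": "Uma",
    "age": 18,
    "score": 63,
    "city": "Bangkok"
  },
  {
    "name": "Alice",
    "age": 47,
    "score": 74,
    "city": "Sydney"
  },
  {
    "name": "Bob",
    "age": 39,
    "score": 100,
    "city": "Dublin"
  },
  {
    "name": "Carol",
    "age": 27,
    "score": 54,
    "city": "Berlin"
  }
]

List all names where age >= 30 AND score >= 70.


Checking both conditions:
  Rosa (age=39, score=59) -> no
  Dave (age=48, score=74) -> YES
  Frank (age=23, score=77) -> no
  Quinn (age=32, score=62) -> no
  Uma (age=18, score=63) -> no
  Alice (age=47, score=74) -> YES
  Bob (age=39, score=100) -> YES
  Carol (age=27, score=54) -> no


ANSWER: Dave, Alice, Bob


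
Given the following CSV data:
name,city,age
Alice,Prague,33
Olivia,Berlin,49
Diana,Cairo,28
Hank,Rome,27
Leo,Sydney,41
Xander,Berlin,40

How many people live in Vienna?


Scanning city column for 'Vienna':
Total matches: 0

ANSWER: 0


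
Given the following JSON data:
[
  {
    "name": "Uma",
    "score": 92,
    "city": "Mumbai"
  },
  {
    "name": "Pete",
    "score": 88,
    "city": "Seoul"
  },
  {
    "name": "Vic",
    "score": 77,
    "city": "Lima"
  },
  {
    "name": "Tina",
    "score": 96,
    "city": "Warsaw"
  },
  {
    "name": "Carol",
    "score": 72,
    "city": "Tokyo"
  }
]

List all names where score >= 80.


Filtering records where score >= 80:
  Uma (score=92) -> YES
  Pete (score=88) -> YES
  Vic (score=77) -> no
  Tina (score=96) -> YES
  Carol (score=72) -> no


ANSWER: Uma, Pete, Tina


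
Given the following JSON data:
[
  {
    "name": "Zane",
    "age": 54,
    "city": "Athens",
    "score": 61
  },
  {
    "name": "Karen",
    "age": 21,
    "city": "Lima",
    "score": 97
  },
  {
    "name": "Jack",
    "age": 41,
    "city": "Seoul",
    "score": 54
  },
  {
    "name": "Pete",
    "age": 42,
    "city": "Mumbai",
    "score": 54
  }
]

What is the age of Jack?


Looking up record where name = Jack
Record index: 2
Field 'age' = 41

ANSWER: 41


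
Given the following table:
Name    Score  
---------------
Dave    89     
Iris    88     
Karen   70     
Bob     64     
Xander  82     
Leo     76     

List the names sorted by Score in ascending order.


Sorting by Score (ascending):
  Bob: 64
  Karen: 70
  Leo: 76
  Xander: 82
  Iris: 88
  Dave: 89


ANSWER: Bob, Karen, Leo, Xander, Iris, Dave


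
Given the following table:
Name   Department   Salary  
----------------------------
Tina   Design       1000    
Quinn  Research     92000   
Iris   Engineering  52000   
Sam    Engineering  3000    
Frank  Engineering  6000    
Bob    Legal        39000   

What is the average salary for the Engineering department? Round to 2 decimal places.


Engineering department members:
  Iris: 52000
  Sam: 3000
  Frank: 6000
Sum = 61000
Count = 3
Average = 61000 / 3 = 20333.33

ANSWER: 20333.33


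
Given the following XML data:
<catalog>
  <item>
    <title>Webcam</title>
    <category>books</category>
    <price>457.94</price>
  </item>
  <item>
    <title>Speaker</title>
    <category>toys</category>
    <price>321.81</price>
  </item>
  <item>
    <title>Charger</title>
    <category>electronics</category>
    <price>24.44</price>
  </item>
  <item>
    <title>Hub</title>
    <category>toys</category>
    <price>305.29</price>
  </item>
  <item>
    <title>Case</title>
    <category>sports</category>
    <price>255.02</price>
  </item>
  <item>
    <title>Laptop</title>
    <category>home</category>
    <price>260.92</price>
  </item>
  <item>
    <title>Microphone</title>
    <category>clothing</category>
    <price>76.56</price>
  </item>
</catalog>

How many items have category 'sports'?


Scanning <item> elements for <category>sports</category>:
  Item 5: Case -> MATCH
Count: 1

ANSWER: 1


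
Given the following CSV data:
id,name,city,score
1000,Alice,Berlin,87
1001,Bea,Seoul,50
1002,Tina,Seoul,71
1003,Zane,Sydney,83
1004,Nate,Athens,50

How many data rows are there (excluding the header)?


Counting rows (excluding header):
Header: id,name,city,score
Data rows: 5

ANSWER: 5


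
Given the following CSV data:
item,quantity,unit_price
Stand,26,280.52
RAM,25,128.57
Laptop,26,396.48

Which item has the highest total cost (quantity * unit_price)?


Computing row totals:
  Stand: 7293.52
  RAM: 3214.25
  Laptop: 10308.48
Maximum: Laptop (10308.48)

ANSWER: Laptop


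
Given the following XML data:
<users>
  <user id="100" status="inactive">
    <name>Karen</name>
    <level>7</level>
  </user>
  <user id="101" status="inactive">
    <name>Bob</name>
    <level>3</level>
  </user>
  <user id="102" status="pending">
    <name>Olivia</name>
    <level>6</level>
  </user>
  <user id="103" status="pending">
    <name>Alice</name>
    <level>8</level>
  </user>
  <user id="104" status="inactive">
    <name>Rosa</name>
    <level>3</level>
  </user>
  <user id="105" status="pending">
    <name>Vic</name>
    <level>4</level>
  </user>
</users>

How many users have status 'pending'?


Counting users with status='pending':
  Olivia (id=102) -> MATCH
  Alice (id=103) -> MATCH
  Vic (id=105) -> MATCH
Count: 3

ANSWER: 3


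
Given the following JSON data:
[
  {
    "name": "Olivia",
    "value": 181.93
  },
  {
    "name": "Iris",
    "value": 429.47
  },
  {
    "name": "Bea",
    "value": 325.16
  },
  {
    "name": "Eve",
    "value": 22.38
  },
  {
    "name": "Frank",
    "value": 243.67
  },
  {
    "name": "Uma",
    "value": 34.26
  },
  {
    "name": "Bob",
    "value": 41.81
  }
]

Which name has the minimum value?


Comparing values:
  Olivia: 181.93
  Iris: 429.47
  Bea: 325.16
  Eve: 22.38
  Frank: 243.67
  Uma: 34.26
  Bob: 41.81
Minimum: Eve (22.38)

ANSWER: Eve


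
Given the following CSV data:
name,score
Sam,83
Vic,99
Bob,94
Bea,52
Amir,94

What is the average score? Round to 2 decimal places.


Scores: 83, 99, 94, 52, 94
Sum = 422
Count = 5
Average = 422 / 5 = 84.40

ANSWER: 84.40


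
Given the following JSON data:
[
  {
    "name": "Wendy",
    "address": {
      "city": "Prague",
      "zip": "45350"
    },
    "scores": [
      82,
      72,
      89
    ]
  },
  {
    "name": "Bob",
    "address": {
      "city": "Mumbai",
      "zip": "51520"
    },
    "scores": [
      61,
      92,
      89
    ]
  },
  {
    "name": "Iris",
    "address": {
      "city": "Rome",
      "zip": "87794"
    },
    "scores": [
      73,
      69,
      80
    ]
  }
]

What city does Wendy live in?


Path: records[0].address.city
Value: Prague

ANSWER: Prague


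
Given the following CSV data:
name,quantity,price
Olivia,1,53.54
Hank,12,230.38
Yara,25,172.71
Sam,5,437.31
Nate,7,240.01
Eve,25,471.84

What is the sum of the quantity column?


Values in 'quantity' column:
  Row 1: 1
  Row 2: 12
  Row 3: 25
  Row 4: 5
  Row 5: 7
  Row 6: 25
Sum = 1 + 12 + 25 + 5 + 7 + 25 = 75

ANSWER: 75


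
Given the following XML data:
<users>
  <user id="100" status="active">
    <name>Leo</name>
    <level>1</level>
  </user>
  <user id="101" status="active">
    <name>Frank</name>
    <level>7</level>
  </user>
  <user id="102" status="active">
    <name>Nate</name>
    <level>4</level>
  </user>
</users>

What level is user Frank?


Finding user: Frank
<level>7</level>

ANSWER: 7


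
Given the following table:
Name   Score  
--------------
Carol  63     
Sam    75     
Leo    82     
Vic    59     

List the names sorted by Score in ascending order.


Sorting by Score (ascending):
  Vic: 59
  Carol: 63
  Sam: 75
  Leo: 82


ANSWER: Vic, Carol, Sam, Leo


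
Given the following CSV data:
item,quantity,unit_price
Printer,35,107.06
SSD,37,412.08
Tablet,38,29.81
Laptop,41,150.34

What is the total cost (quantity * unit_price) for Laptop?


Row: Laptop
quantity = 41
unit_price = 150.34
total = 41 * 150.34 = 6163.94

ANSWER: 6163.94


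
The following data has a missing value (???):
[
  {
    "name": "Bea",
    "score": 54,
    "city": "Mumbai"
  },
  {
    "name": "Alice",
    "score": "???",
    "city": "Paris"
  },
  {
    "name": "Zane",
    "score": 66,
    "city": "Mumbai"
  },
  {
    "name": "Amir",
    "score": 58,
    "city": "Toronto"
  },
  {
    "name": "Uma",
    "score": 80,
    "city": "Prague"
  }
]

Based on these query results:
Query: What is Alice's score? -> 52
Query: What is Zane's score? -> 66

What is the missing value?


The missing value is Alice's score
From query: Alice's score = 52

ANSWER: 52


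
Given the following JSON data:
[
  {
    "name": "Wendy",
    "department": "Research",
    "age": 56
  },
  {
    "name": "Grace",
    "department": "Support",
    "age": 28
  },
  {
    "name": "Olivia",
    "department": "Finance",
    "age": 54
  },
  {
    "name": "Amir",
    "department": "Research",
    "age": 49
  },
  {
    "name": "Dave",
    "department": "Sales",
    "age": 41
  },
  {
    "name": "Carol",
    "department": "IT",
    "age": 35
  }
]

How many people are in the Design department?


Scanning records for department = Design
  No matches found
Count: 0

ANSWER: 0


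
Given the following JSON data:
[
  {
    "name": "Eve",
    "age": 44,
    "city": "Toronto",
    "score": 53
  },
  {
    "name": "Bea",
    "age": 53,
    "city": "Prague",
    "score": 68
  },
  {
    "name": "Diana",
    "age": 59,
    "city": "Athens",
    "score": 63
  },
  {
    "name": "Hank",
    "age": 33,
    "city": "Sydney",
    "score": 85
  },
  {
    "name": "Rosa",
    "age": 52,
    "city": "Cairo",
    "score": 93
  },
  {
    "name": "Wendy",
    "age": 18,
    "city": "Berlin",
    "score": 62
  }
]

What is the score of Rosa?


Looking up record where name = Rosa
Record index: 4
Field 'score' = 93

ANSWER: 93


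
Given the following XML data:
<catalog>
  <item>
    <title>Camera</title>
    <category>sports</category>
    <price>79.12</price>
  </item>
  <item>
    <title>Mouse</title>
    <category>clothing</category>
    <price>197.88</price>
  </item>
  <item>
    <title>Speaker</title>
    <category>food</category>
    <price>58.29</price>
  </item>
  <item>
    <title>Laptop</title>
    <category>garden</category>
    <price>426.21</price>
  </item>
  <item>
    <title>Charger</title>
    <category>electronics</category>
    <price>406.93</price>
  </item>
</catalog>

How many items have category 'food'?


Scanning <item> elements for <category>food</category>:
  Item 3: Speaker -> MATCH
Count: 1

ANSWER: 1


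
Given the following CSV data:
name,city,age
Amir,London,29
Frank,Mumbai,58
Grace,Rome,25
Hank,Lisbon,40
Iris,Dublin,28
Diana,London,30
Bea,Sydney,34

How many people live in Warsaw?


Scanning city column for 'Warsaw':
Total matches: 0

ANSWER: 0


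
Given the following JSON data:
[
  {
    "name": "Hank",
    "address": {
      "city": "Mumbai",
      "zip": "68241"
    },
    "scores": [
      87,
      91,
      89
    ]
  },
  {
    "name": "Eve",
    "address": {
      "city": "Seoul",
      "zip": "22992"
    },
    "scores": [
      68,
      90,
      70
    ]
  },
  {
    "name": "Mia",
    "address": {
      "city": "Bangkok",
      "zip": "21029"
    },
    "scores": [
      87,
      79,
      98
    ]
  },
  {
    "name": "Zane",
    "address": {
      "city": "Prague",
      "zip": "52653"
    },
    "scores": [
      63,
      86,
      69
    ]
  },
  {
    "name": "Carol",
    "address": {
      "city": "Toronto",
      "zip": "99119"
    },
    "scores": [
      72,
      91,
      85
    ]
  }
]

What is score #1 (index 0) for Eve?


Path: records[1].scores[0]
Value: 68

ANSWER: 68
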